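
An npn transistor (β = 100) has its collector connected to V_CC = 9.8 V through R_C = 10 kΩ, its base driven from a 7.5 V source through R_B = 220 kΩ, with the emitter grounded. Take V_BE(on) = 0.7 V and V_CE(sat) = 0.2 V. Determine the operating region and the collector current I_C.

Assume active: I_B = (7.5 − 0.7)/220 = 0.0309 mA, giving I_C = β·I_B = 3.09 mA.
But then V_CE = 9.8 − 3.09×10 = -21.1 V < V_CE(sat) = 0.2 V — impossible in the active region.
So the transistor is saturated. With V_CE = 0.2 V, I_C = (V_CC − 0.2)/R_C = 9.6/10 = 0.96 mA.
Check: β·I_B = 3.09 mA > I_C = 0.96 mA, confirming saturation.

saturation; I_C ≈ 0.96 mA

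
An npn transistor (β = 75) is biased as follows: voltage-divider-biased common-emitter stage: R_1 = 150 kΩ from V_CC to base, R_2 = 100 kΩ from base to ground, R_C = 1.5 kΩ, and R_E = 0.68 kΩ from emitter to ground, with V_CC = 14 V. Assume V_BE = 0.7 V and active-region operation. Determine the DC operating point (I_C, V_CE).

Thevenize the base divider: V_Th = V_CC·R_2/(R_1+R_2) = 14×100/250 = 5.6 V, R_Th = R_1‖R_2 = 60 kΩ.
Base-emitter loop: V_Th = I_B·R_Th + V_BE + (β+1)I_B·R_E, so I_B = (5.6 − 0.7) / (60 + 76×0.68) = 0.0439 mA.
I_C = β·I_B = 75×0.0439 = 3.29 mA, and I_E = (β+1)I_B = 3.33 mA.
V_CE = V_CC − I_C·R_C − I_E·R_E = 14 − 3.29×1.5 − 3.33×0.68 = 6.8 V.
V_CE = 6.8 V > 0.2 V confirms active-region operation.

I_C ≈ 3.3 mA, V_CE ≈ 6.8 V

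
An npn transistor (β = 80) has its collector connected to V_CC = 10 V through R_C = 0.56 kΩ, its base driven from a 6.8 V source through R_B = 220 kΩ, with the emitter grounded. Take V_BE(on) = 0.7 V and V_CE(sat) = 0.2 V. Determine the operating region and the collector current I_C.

Assume active. Base-emitter loop: I_B = (V_BB − V_BE)/R_B = (6.8 − 0.7)/220 = 0.0277 mA.
I_C = β·I_B = 80×0.0277 = 2.22 mA.
V_CE = V_CC − I_C·R_C = 10 − 2.22×0.56 = 8.76 V > V_CE(sat), so the active-region assumption holds.

active; I_C ≈ 2.2 mA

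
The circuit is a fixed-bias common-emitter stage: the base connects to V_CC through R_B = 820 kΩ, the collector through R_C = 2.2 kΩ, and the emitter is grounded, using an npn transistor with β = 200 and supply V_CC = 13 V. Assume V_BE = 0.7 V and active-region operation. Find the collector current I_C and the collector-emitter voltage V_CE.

I_C ≈ 3 mA, V_CE ≈ 6.4 V

Base loop: V_CC = I_B·R_B + V_BE, so I_B = (13 − 0.7)/820 kΩ = 0.015 mA.
In the active region I_C = β·I_B = 200 × 0.015 = 3 mA.
Collector loop: V_CE = V_CC − I_C·R_C = 13 − 3×2.2 = 6.4 V.
Since V_CE = 6.4 V > V_CE(sat) ≈ 0.2 V, the transistor is in the active region as assumed.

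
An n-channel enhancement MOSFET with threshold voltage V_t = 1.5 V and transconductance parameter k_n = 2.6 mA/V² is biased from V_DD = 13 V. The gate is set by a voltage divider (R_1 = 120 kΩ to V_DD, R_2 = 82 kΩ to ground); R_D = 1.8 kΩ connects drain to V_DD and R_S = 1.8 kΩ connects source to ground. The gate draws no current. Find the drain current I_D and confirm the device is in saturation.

I_D ≈ 1.5 mA

V_G = V_DD·R_2/(R_1+R_2) = 13×82/202 = 5.28 V.
Assume saturation: I_D = (k_n/2)(V_GS − V_t)² with V_GS = V_G − I_D·R_S = 5.28 − 1.8·I_D.
Substituting gives 4.21·I_D² − 18.7·I_D + 18.5 = 0, with roots I_D = 1.5 or 2.93 mA.
The root I_D = 2.93 mA gives V_GS = -0.00203 V ≤ V_t, so take I_D = 1.5 mA.
Then V_GS = 2.57 V and V_DS = V_DD − I_D(R_D+R_S) = 13 − 1.5×3.6 = 7.59 V.
Saturation requires V_DS ≥ V_GS − V_t = 1.07 V; 7.59 ≥ 1.07 ✓.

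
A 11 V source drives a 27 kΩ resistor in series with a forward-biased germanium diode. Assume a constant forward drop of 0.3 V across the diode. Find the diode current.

I ≈ 0.4 mA

KVL around the loop: 11 = V_D + I·R = 0.3 + I × 27 kΩ.
So I = (11 − 0.3) / 27 kΩ = 10.7 / 27 = 0.396 mA.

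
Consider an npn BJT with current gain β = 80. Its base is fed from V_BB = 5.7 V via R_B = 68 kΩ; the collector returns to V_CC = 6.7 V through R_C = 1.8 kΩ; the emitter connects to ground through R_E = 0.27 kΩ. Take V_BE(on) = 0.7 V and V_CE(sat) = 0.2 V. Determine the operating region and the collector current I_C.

saturation; I_C ≈ 3.1 mA

Assume active: I_B = (5.7 − 0.7)/(68 + 81×0.27) = 0.0556 mA, I_C = β·I_B = 4.45 mA.
Then V_CE = 6.7 − 4.45×1.8 − 4.51×0.27 = -2.53 V < 0.2 V — the active assumption fails.
Re-solve with V_CE = 0.2 V. KCL at the emitter: V_E/R_E = (V_BB−0.7−V_E)/R_B + (V_CC−0.2−V_E)/R_C, giving V_E = 0.862 V.
I_C = (V_CC − 0.2 − V_E)/R_C = (6.5 − 0.862)/1.8 = 3.13 mA.
Check: I_B = (5 − 0.862)/68 = 0.0609 mA, and β·I_B = 4.87 mA > I_C, confirming saturation.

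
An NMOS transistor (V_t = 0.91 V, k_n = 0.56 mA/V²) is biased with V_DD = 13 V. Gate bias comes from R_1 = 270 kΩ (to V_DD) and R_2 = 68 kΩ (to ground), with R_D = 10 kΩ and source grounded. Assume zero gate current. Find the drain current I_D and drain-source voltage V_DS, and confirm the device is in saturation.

V_G = V_DD·R_2/(R_1+R_2) = 13×68/338 = 2.62 V. With the source grounded, V_GS = V_G = 2.62 V.
Assume saturation: I_D = (k_n/2)(V_GS − V_t)² = (0.56/2)×(2.62 − 0.91)² = 0.28×1.71² = 0.814 mA.
V_DS = V_DD − I_D·R_D = 13 − 0.814×10 = 4.86 V.
Saturation requires V_DS ≥ V_GS − V_t = 1.71 V; 4.86 ≥ 1.71 ✓.

I_D ≈ 0.81 mA, V_DS ≈ 4.9 V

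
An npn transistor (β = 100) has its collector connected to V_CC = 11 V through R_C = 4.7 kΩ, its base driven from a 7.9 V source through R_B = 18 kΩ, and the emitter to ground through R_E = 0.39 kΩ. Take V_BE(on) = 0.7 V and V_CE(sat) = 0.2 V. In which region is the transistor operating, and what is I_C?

Assume active: I_B = (7.9 − 0.7)/(18 + 101×0.39) = 0.125 mA, I_C = β·I_B = 12.5 mA.
Then V_CE = 11 − 12.5×4.7 − 12.7×0.39 = -52.9 V < 0.2 V — the active assumption fails.
Re-solve with V_CE = 0.2 V. KCL at the emitter: V_E/R_E = (V_BB−0.7−V_E)/R_B + (V_CC−0.2−V_E)/R_C, giving V_E = 0.952 V.
I_C = (V_CC − 0.2 − V_E)/R_C = (10.8 − 0.952)/4.7 = 2.1 mA.
Check: I_B = (7.2 − 0.952)/18 = 0.347 mA, and β·I_B = 34.7 mA > I_C, confirming saturation.

saturation; I_C ≈ 2.1 mA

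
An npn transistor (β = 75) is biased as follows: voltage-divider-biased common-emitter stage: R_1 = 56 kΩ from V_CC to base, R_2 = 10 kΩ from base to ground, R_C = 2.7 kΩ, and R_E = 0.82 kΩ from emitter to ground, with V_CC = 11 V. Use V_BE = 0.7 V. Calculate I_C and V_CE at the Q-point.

Thevenize the base divider: V_Th = V_CC·R_2/(R_1+R_2) = 11×10/66 = 1.67 V, R_Th = R_1‖R_2 = 8.48 kΩ.
Base-emitter loop: V_Th = I_B·R_Th + V_BE + (β+1)I_B·R_E, so I_B = (1.67 − 0.7) / (8.48 + 76×0.82) = 0.0137 mA.
I_C = β·I_B = 75×0.0137 = 1.02 mA, and I_E = (β+1)I_B = 1.04 mA.
V_CE = V_CC − I_C·R_C − I_E·R_E = 11 − 1.02×2.7 − 1.04×0.82 = 7.38 V.
V_CE = 7.38 V > 0.2 V confirms active-region operation.

I_C ≈ 1 mA, V_CE ≈ 7.4 V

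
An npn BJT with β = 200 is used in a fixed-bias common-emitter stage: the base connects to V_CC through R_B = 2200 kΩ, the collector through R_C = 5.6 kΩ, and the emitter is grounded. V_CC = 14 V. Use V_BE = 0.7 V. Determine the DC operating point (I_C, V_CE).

Base loop: V_CC = I_B·R_B + V_BE, so I_B = (14 − 0.7)/2200 kΩ = 0.00605 mA.
In the active region I_C = β·I_B = 200 × 0.00605 = 1.21 mA.
Collector loop: V_CE = V_CC − I_C·R_C = 14 − 1.21×5.6 = 7.23 V.
Since V_CE = 7.23 V > V_CE(sat) ≈ 0.2 V, the transistor is in the active region as assumed.

I_C ≈ 1.2 mA, V_CE ≈ 7.2 V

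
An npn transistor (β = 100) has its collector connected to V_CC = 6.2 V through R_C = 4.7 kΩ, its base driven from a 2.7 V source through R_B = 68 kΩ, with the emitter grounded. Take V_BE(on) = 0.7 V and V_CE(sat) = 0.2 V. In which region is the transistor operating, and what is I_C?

Assume active: I_B = (2.7 − 0.7)/68 = 0.0294 mA, giving I_C = β·I_B = 2.94 mA.
But then V_CE = 6.2 − 2.94×4.7 = -7.62 V < V_CE(sat) = 0.2 V — impossible in the active region.
So the transistor is saturated. With V_CE = 0.2 V, I_C = (V_CC − 0.2)/R_C = 6/4.7 = 1.28 mA.
Check: β·I_B = 2.94 mA > I_C = 1.28 mA, confirming saturation.

saturation; I_C ≈ 1.3 mA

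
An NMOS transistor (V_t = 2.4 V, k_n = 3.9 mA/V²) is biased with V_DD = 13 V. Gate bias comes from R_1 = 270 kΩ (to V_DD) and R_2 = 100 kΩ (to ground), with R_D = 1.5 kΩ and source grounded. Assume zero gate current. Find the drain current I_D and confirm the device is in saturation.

I_D ≈ 2.4 mA

V_G = V_DD·R_2/(R_1+R_2) = 13×100/370 = 3.51 V. With the source grounded, V_GS = V_G = 3.51 V.
Assume saturation: I_D = (k_n/2)(V_GS − V_t)² = (3.9/2)×(3.51 − 2.4)² = 1.95×1.11² = 2.42 mA.
V_DS = V_DD − I_D·R_D = 13 − 2.42×1.5 = 9.37 V.
Saturation requires V_DS ≥ V_GS − V_t = 1.11 V; 9.37 ≥ 1.11 ✓.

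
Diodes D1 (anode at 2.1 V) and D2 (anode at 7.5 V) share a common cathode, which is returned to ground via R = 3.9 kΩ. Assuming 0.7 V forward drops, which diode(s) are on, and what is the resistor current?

Only D2 conducts; I_R ≈ 1.7 mA

Assume both conduct. Then node N would need to be at both 2.1−0.7 = 1.4 V and 7.5−0.7 = 6.8 V, which is impossible.
Assume only D2 conducts: V_N = 7.5 − 0.7 = 6.8 V, so I_R = 6.8/3.9 = 1.74 mA.
Check D1: its anode-to-cathode voltage is 2.1 − 6.8 = -4.7 V < 0.7 V, so it is off. The assumption is consistent.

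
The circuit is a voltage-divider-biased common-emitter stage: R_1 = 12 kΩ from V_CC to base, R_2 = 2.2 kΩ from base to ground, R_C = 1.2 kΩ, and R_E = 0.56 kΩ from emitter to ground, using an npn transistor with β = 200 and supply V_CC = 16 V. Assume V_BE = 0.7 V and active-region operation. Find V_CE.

V_CE ≈ 11 V

Thevenize the base divider: V_Th = V_CC·R_2/(R_1+R_2) = 16×2.2/14.2 = 2.48 V, R_Th = R_1‖R_2 = 1.86 kΩ.
Base-emitter loop: V_Th = I_B·R_Th + V_BE + (β+1)I_B·R_E, so I_B = (2.48 − 0.7) / (1.86 + 201×0.56) = 0.0155 mA.
I_C = β·I_B = 200×0.0155 = 3.11 mA, and I_E = (β+1)I_B = 3.12 mA.
V_CE = V_CC − I_C·R_C − I_E·R_E = 16 − 3.11×1.2 − 3.12×0.56 = 10.5 V.
V_CE = 10.5 V > 0.2 V confirms active-region operation.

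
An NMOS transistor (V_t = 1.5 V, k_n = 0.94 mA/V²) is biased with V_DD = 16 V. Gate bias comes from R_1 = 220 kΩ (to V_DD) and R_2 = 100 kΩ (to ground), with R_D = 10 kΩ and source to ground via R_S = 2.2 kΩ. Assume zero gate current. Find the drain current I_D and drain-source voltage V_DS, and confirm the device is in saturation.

I_D ≈ 0.95 mA, V_DS ≈ 4.5 V

V_G = V_DD·R_2/(R_1+R_2) = 16×100/320 = 5 V.
Assume saturation: I_D = (k_n/2)(V_GS − V_t)² with V_GS = V_G − I_D·R_S = 5 − 2.2·I_D.
Substituting gives 2.27·I_D² − 8.24·I_D + 5.76 = 0, with roots I_D = 0.946 or 2.68 mA.
The root I_D = 2.68 mA gives V_GS = -0.886 V ≤ V_t, so take I_D = 0.946 mA.
Then V_GS = 2.92 V and V_DS = V_DD − I_D(R_D+R_S) = 16 − 0.946×12.2 = 4.46 V.
Saturation requires V_DS ≥ V_GS − V_t = 1.42 V; 4.46 ≥ 1.42 ✓.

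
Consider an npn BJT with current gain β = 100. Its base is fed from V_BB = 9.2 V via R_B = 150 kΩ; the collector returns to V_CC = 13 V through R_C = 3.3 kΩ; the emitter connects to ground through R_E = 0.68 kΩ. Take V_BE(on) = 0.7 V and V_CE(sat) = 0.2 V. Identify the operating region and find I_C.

Assume active: I_B = (9.2 − 0.7)/(150 + 101×0.68) = 0.0389 mA, I_C = β·I_B = 3.89 mA.
Then V_CE = 13 − 3.89×3.3 − 3.93×0.68 = -2.5 V < 0.2 V — the active assumption fails.
Re-solve with V_CE = 0.2 V. KCL at the emitter: V_E/R_E = (V_BB−0.7−V_E)/R_B + (V_CC−0.2−V_E)/R_C, giving V_E = 2.21 V.
I_C = (V_CC − 0.2 − V_E)/R_C = (12.8 − 2.21)/3.3 = 3.21 mA.
Check: I_B = (8.5 − 2.21)/150 = 0.0419 mA, and β·I_B = 4.19 mA > I_C, confirming saturation.

saturation; I_C ≈ 3.2 mA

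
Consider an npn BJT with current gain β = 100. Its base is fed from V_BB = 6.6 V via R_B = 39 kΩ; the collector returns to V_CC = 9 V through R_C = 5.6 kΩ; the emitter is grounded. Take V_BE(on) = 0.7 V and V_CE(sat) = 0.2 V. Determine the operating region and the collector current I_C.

saturation; I_C ≈ 1.6 mA

Assume active: I_B = (6.6 − 0.7)/39 = 0.151 mA, giving I_C = β·I_B = 15.1 mA.
But then V_CE = 9 − 15.1×5.6 = -75.7 V < V_CE(sat) = 0.2 V — impossible in the active region.
So the transistor is saturated. With V_CE = 0.2 V, I_C = (V_CC − 0.2)/R_C = 8.8/5.6 = 1.57 mA.
Check: β·I_B = 15.1 mA > I_C = 1.57 mA, confirming saturation.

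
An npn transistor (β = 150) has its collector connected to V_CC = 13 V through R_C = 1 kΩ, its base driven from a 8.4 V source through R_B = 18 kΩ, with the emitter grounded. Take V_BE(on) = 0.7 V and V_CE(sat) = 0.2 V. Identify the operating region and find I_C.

Assume active: I_B = (8.4 − 0.7)/18 = 0.428 mA, giving I_C = β·I_B = 64.2 mA.
But then V_CE = 13 − 64.2×1 = -51.2 V < V_CE(sat) = 0.2 V — impossible in the active region.
So the transistor is saturated. With V_CE = 0.2 V, I_C = (V_CC − 0.2)/R_C = 12.8/1 = 12.8 mA.
Check: β·I_B = 64.2 mA > I_C = 12.8 mA, confirming saturation.

saturation; I_C ≈ 13 mA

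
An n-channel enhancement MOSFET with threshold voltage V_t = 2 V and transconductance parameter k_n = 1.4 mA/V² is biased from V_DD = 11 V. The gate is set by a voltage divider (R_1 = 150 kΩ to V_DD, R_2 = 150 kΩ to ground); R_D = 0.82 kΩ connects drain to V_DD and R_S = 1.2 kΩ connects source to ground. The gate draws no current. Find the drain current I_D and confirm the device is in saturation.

V_G = V_DD·R_2/(R_1+R_2) = 11×150/300 = 5.5 V.
Assume saturation: I_D = (k_n/2)(V_GS − V_t)² with V_GS = V_G − I_D·R_S = 5.5 − 1.2·I_D.
Substituting gives 1.01·I_D² − 6.88·I_D + 8.57 = 0, with roots I_D = 1.64 or 5.18 mA.
The root I_D = 5.18 mA gives V_GS = -0.721 V ≤ V_t, so take I_D = 1.64 mA.
Then V_GS = 3.53 V and V_DS = V_DD − I_D(R_D+R_S) = 11 − 1.64×2.02 = 7.69 V.
Saturation requires V_DS ≥ V_GS − V_t = 1.53 V; 7.69 ≥ 1.53 ✓.

I_D ≈ 1.6 mA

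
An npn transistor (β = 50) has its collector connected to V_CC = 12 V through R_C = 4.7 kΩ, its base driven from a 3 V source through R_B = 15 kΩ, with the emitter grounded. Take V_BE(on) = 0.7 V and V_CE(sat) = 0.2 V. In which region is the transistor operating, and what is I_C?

Assume active: I_B = (3 − 0.7)/15 = 0.153 mA, giving I_C = β·I_B = 7.67 mA.
But then V_CE = 12 − 7.67×4.7 = -24 V < V_CE(sat) = 0.2 V — impossible in the active region.
So the transistor is saturated. With V_CE = 0.2 V, I_C = (V_CC − 0.2)/R_C = 11.8/4.7 = 2.51 mA.
Check: β·I_B = 7.67 mA > I_C = 2.51 mA, confirming saturation.

saturation; I_C ≈ 2.5 mA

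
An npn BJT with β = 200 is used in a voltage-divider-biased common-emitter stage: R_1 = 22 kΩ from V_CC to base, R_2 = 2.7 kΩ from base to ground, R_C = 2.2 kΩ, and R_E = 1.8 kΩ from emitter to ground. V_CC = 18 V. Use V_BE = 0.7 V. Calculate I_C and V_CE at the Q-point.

I_C ≈ 0.7 mA, V_CE ≈ 15 V

Thevenize the base divider: V_Th = V_CC·R_2/(R_1+R_2) = 18×2.7/24.7 = 1.97 V, R_Th = R_1‖R_2 = 2.4 kΩ.
Base-emitter loop: V_Th = I_B·R_Th + V_BE + (β+1)I_B·R_E, so I_B = (1.97 − 0.7) / (2.4 + 201×1.8) = 0.00348 mA.
I_C = β·I_B = 200×0.00348 = 0.696 mA, and I_E = (β+1)I_B = 0.7 mA.
V_CE = V_CC − I_C·R_C − I_E·R_E = 18 − 0.696×2.2 − 0.7×1.8 = 15.2 V.
V_CE = 15.2 V > 0.2 V confirms active-region operation.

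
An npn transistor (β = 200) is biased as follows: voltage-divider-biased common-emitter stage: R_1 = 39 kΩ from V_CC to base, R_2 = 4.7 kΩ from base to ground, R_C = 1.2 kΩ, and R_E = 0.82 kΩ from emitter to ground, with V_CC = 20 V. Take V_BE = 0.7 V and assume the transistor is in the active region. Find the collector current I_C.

I_C ≈ 1.7 mA

Thevenize the base divider: V_Th = V_CC·R_2/(R_1+R_2) = 20×4.7/43.7 = 2.15 V, R_Th = R_1‖R_2 = 4.19 kΩ.
Base-emitter loop: V_Th = I_B·R_Th + V_BE + (β+1)I_B·R_E, so I_B = (2.15 − 0.7) / (4.19 + 201×0.82) = 0.00859 mA.
I_C = β·I_B = 200×0.00859 = 1.72 mA, and I_E = (β+1)I_B = 1.73 mA.
V_CE = V_CC − I_C·R_C − I_E·R_E = 20 − 1.72×1.2 − 1.73×0.82 = 16.5 V.
V_CE = 16.5 V > 0.2 V confirms active-region operation.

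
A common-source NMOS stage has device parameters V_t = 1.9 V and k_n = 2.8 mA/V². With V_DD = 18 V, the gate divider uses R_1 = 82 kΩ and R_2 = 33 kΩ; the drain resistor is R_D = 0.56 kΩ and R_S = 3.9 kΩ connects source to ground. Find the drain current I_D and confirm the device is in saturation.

I_D ≈ 0.66 mA

V_G = V_DD·R_2/(R_1+R_2) = 18×33/115 = 5.17 V.
Assume saturation: I_D = (k_n/2)(V_GS − V_t)² with V_GS = V_G − I_D·R_S = 5.17 − 3.9·I_D.
Substituting gives 21.3·I_D² − 36.7·I_D + 14.9 = 0, with roots I_D = 0.661 or 1.06 mA.
The root I_D = 1.06 mA gives V_GS = 1.03 V ≤ V_t, so take I_D = 0.661 mA.
Then V_GS = 2.59 V and V_DS = V_DD − I_D(R_D+R_S) = 18 − 0.661×4.46 = 15.1 V.
Saturation requires V_DS ≥ V_GS − V_t = 0.687 V; 15.1 ≥ 0.687 ✓.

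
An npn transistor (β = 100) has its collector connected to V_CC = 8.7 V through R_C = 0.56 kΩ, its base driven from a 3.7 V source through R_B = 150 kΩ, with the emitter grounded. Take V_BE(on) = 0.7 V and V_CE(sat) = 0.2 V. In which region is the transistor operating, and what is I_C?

Assume active. Base-emitter loop: I_B = (V_BB − V_BE)/R_B = (3.7 − 0.7)/150 = 0.02 mA.
I_C = β·I_B = 100×0.02 = 2 mA.
V_CE = V_CC − I_C·R_C = 8.7 − 2×0.56 = 7.58 V > V_CE(sat), so the active-region assumption holds.

active; I_C ≈ 2 mA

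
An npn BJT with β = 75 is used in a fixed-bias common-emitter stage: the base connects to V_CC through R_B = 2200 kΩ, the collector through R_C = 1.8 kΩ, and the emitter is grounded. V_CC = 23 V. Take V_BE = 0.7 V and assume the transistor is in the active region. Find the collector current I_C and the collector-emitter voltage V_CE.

Base loop: V_CC = I_B·R_B + V_BE, so I_B = (23 − 0.7)/2200 kΩ = 0.0101 mA.
In the active region I_C = β·I_B = 75 × 0.0101 = 0.76 mA.
Collector loop: V_CE = V_CC − I_C·R_C = 23 − 0.76×1.8 = 21.6 V.
Since V_CE = 21.6 V > V_CE(sat) ≈ 0.2 V, the transistor is in the active region as assumed.

I_C ≈ 0.76 mA, V_CE ≈ 22 V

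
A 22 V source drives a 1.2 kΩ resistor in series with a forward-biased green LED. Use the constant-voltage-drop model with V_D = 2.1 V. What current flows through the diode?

I ≈ 17 mA

KVL around the loop: 22 = V_D + I·R = 2.1 + I × 1.2 kΩ.
So I = (22 − 2.1) / 1.2 kΩ = 19.9 / 1.2 = 16.6 mA.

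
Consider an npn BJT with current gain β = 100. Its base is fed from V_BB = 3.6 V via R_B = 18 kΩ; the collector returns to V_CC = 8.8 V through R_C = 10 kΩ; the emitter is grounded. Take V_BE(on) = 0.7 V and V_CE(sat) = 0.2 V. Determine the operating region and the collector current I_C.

saturation; I_C ≈ 0.86 mA

Assume active: I_B = (3.6 − 0.7)/18 = 0.161 mA, giving I_C = β·I_B = 16.1 mA.
But then V_CE = 8.8 − 16.1×10 = -152 V < V_CE(sat) = 0.2 V — impossible in the active region.
So the transistor is saturated. With V_CE = 0.2 V, I_C = (V_CC − 0.2)/R_C = 8.6/10 = 0.86 mA.
Check: β·I_B = 16.1 mA > I_C = 0.86 mA, confirming saturation.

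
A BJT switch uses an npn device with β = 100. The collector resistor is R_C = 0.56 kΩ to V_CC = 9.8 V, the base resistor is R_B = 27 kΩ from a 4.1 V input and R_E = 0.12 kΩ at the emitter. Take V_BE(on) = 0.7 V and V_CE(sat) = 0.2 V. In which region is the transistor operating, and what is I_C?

Assume active. Base-emitter loop: I_B = (V_BB − V_BE)/(R_B + (β+1)R_E) = (4.1 − 0.7)/(27 + 101×0.12) = 0.0869 mA.
I_C = β·I_B = 100×0.0869 = 8.69 mA.
V_CE = V_CC − I_C·R_C − I_E·R_E = 9.8 − 8.69×0.56 − 8.78×0.12 = 3.88 V > V_CE(sat), so the active-region assumption holds.

active; I_C ≈ 8.7 mA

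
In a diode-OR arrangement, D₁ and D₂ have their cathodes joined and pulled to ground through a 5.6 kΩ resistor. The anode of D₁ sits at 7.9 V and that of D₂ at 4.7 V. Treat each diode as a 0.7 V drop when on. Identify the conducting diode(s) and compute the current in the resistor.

Assume both conduct. Then node N would need to be at both 7.9−0.7 = 7.2 V and 4.7−0.7 = 4 V, which is impossible.
Assume only D₁ conducts: V_N = 7.9 − 0.7 = 7.2 V, so I_R = 7.2/5.6 = 1.29 mA.
Check D₂: its anode-to-cathode voltage is 4.7 − 7.2 = -2.5 V < 0.7 V, so it is off. The assumption is consistent.

Only D₁ conducts; I_R ≈ 1.3 mA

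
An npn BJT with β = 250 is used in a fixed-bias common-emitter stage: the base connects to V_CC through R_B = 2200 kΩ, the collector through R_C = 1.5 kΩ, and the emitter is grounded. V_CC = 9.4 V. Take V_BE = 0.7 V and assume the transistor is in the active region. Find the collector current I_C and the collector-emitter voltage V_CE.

Base loop: V_CC = I_B·R_B + V_BE, so I_B = (9.4 − 0.7)/2200 kΩ = 0.00395 mA.
In the active region I_C = β·I_B = 250 × 0.00395 = 0.989 mA.
Collector loop: V_CE = V_CC − I_C·R_C = 9.4 − 0.989×1.5 = 7.92 V.
Since V_CE = 7.92 V > V_CE(sat) ≈ 0.2 V, the transistor is in the active region as assumed.

I_C ≈ 0.99 mA, V_CE ≈ 7.9 V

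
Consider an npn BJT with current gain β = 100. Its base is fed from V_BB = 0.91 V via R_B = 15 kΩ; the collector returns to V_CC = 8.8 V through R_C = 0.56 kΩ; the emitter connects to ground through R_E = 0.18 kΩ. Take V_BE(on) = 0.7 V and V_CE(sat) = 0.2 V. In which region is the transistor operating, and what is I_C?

Assume active. Base-emitter loop: I_B = (V_BB − V_BE)/(R_B + (β+1)R_E) = (0.91 − 0.7)/(15 + 101×0.18) = 0.00633 mA.
I_C = β·I_B = 100×0.00633 = 0.633 mA.
V_CE = V_CC − I_C·R_C − I_E·R_E = 8.8 − 0.633×0.56 − 0.639×0.18 = 8.33 V > V_CE(sat), so the active-region assumption holds.

active; I_C ≈ 0.63 mA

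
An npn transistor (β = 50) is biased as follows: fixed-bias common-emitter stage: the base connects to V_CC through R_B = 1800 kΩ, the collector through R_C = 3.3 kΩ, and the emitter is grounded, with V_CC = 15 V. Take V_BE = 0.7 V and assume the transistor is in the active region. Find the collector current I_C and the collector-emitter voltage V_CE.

I_C ≈ 0.4 mA, V_CE ≈ 14 V

Base loop: V_CC = I_B·R_B + V_BE, so I_B = (15 − 0.7)/1800 kΩ = 0.00794 mA.
In the active region I_C = β·I_B = 50 × 0.00794 = 0.397 mA.
Collector loop: V_CE = V_CC − I_C·R_C = 15 − 0.397×3.3 = 13.7 V.
Since V_CE = 13.7 V > V_CE(sat) ≈ 0.2 V, the transistor is in the active region as assumed.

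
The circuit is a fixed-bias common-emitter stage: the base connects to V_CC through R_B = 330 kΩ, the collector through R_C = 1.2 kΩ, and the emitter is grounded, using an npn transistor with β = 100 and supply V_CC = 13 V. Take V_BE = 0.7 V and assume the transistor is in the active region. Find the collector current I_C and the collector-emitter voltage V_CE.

Base loop: V_CC = I_B·R_B + V_BE, so I_B = (13 − 0.7)/330 kΩ = 0.0373 mA.
In the active region I_C = β·I_B = 100 × 0.0373 = 3.73 mA.
Collector loop: V_CE = V_CC − I_C·R_C = 13 − 3.73×1.2 = 8.53 V.
Since V_CE = 8.53 V > V_CE(sat) ≈ 0.2 V, the transistor is in the active region as assumed.

I_C ≈ 3.7 mA, V_CE ≈ 8.5 V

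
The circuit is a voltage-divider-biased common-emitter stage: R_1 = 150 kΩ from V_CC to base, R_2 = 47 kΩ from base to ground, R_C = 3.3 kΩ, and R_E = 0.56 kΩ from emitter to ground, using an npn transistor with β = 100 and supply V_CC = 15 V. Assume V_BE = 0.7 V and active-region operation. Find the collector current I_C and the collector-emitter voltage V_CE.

I_C ≈ 3.1 mA, V_CE ≈ 2.9 V

Thevenize the base divider: V_Th = V_CC·R_2/(R_1+R_2) = 15×47/197 = 3.58 V, R_Th = R_1‖R_2 = 35.8 kΩ.
Base-emitter loop: V_Th = I_B·R_Th + V_BE + (β+1)I_B·R_E, so I_B = (3.58 − 0.7) / (35.8 + 101×0.56) = 0.0312 mA.
I_C = β·I_B = 100×0.0312 = 3.12 mA, and I_E = (β+1)I_B = 3.15 mA.
V_CE = V_CC − I_C·R_C − I_E·R_E = 15 − 3.12×3.3 − 3.15×0.56 = 2.95 V.
V_CE = 2.95 V > 0.2 V confirms active-region operation.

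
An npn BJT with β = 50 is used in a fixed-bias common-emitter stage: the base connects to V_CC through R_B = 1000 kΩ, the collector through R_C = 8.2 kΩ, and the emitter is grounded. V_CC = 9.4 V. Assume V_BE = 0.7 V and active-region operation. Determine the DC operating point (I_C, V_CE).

I_C ≈ 0.44 mA, V_CE ≈ 5.8 V

Base loop: V_CC = I_B·R_B + V_BE, so I_B = (9.4 − 0.7)/1000 kΩ = 0.0087 mA.
In the active region I_C = β·I_B = 50 × 0.0087 = 0.435 mA.
Collector loop: V_CE = V_CC − I_C·R_C = 9.4 − 0.435×8.2 = 5.83 V.
Since V_CE = 5.83 V > V_CE(sat) ≈ 0.2 V, the transistor is in the active region as assumed.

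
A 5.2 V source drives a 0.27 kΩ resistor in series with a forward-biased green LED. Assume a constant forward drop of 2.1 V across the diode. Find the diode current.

KVL around the loop: 5.2 = V_D + I·R = 2.1 + I × 0.27 kΩ.
So I = (5.2 − 2.1) / 0.27 kΩ = 3.1 / 0.27 = 11.5 mA.

I ≈ 11 mA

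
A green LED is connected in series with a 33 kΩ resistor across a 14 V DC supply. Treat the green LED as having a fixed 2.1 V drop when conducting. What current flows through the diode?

KVL around the loop: 14 = V_D + I·R = 2.1 + I × 33 kΩ.
So I = (14 − 2.1) / 33 kΩ = 11.9 / 33 = 0.361 mA.

I ≈ 0.36 mA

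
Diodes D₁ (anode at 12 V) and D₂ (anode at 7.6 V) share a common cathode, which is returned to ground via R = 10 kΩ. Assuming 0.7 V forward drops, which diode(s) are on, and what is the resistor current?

Assume both conduct. Then node N would need to be at both 12−0.7 = 11.3 V and 7.6−0.7 = 6.9 V, which is impossible.
Assume only D₁ conducts: V_N = 12 − 0.7 = 11.3 V, so I_R = 11.3/10 = 1.13 mA.
Check D₂: its anode-to-cathode voltage is 7.6 − 11.3 = -3.7 V < 0.7 V, so it is off. The assumption is consistent.

Only D₁ conducts; I_R ≈ 1.1 mA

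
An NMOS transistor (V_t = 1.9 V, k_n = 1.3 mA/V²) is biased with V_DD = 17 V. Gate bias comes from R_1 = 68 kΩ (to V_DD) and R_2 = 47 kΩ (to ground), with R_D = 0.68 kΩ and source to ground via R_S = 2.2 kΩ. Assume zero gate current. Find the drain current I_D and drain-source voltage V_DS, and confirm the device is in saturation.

I_D ≈ 1.6 mA, V_DS ≈ 12 V

V_G = V_DD·R_2/(R_1+R_2) = 17×47/115 = 6.95 V.
Assume saturation: I_D = (k_n/2)(V_GS − V_t)² with V_GS = V_G − I_D·R_S = 6.95 − 2.2·I_D.
Substituting gives 3.15·I_D² − 15.4·I_D + 16.6 = 0, with roots I_D = 1.58 or 3.32 mA.
The root I_D = 3.32 mA gives V_GS = -0.361 V ≤ V_t, so take I_D = 1.58 mA.
Then V_GS = 3.46 V and V_DS = V_DD − I_D(R_D+R_S) = 17 − 1.58×2.88 = 12.4 V.
Saturation requires V_DS ≥ V_GS − V_t = 1.56 V; 12.4 ≥ 1.56 ✓.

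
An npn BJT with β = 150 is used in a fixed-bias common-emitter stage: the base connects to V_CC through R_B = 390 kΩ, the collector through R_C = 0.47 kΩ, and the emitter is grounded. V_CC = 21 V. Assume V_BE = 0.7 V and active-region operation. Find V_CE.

Base loop: V_CC = I_B·R_B + V_BE, so I_B = (21 − 0.7)/390 kΩ = 0.0521 mA.
In the active region I_C = β·I_B = 150 × 0.0521 = 7.81 mA.
Collector loop: V_CE = V_CC − I_C·R_C = 21 − 7.81×0.47 = 17.3 V.
Since V_CE = 17.3 V > V_CE(sat) ≈ 0.2 V, the transistor is in the active region as assumed.

V_CE ≈ 17 V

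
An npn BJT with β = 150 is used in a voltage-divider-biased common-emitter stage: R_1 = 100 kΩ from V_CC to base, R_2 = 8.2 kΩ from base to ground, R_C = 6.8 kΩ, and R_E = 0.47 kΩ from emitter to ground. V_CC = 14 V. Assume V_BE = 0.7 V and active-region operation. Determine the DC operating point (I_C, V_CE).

Thevenize the base divider: V_Th = V_CC·R_2/(R_1+R_2) = 14×8.2/108 = 1.06 V, R_Th = R_1‖R_2 = 7.58 kΩ.
Base-emitter loop: V_Th = I_B·R_Th + V_BE + (β+1)I_B·R_E, so I_B = (1.06 − 0.7) / (7.58 + 151×0.47) = 0.0046 mA.
I_C = β·I_B = 150×0.0046 = 0.689 mA, and I_E = (β+1)I_B = 0.694 mA.
V_CE = V_CC − I_C·R_C − I_E·R_E = 14 − 0.689×6.8 − 0.694×0.47 = 8.99 V.
V_CE = 8.99 V > 0.2 V confirms active-region operation.

I_C ≈ 0.69 mA, V_CE ≈ 9 V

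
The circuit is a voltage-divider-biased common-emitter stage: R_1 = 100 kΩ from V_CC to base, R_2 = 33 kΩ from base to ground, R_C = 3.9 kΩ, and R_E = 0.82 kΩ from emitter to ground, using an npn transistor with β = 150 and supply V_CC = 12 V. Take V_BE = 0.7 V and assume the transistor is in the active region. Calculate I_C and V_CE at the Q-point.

Thevenize the base divider: V_Th = V_CC·R_2/(R_1+R_2) = 12×33/133 = 2.98 V, R_Th = R_1‖R_2 = 24.8 kΩ.
Base-emitter loop: V_Th = I_B·R_Th + V_BE + (β+1)I_B·R_E, so I_B = (2.98 − 0.7) / (24.8 + 151×0.82) = 0.0153 mA.
I_C = β·I_B = 150×0.0153 = 2.3 mA, and I_E = (β+1)I_B = 2.31 mA.
V_CE = V_CC − I_C·R_C − I_E·R_E = 12 − 2.3×3.9 − 2.31×0.82 = 1.14 V.
V_CE = 1.14 V > 0.2 V confirms active-region operation.

I_C ≈ 2.3 mA, V_CE ≈ 1.1 V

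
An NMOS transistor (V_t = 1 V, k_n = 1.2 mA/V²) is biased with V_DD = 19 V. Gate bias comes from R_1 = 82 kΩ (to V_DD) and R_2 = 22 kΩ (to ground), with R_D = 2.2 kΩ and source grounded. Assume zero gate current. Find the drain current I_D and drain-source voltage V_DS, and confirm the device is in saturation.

V_G = V_DD·R_2/(R_1+R_2) = 19×22/104 = 4.02 V. With the source grounded, V_GS = V_G = 4.02 V.
Assume saturation: I_D = (k_n/2)(V_GS − V_t)² = (1.2/2)×(4.02 − 1)² = 0.6×3.02² = 5.47 mA.
V_DS = V_DD − I_D·R_D = 19 − 5.47×2.2 = 6.97 V.
Saturation requires V_DS ≥ V_GS − V_t = 3.02 V; 6.97 ≥ 3.02 ✓.

I_D ≈ 5.5 mA, V_DS ≈ 7 V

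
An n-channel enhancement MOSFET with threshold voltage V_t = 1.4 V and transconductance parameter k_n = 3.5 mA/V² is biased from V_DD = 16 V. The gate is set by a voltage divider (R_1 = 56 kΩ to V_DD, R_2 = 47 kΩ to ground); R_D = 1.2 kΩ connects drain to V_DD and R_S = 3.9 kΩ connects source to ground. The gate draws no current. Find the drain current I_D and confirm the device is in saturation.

I_D ≈ 1.3 mA

V_G = V_DD·R_2/(R_1+R_2) = 16×47/103 = 7.3 V.
Assume saturation: I_D = (k_n/2)(V_GS − V_t)² with V_GS = V_G − I_D·R_S = 7.3 − 3.9·I_D.
Substituting gives 26.6·I_D² − 81.5·I_D + 60.9 = 0, with roots I_D = 1.29 or 1.77 mA.
The root I_D = 1.77 mA gives V_GS = 0.394 V ≤ V_t, so take I_D = 1.29 mA.
Then V_GS = 2.26 V and V_DS = V_DD − I_D(R_D+R_S) = 16 − 1.29×5.1 = 9.41 V.
Saturation requires V_DS ≥ V_GS − V_t = 0.859 V; 9.41 ≥ 0.859 ✓.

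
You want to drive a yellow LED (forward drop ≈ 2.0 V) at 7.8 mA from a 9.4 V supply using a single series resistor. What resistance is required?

The resistor drops V_S − V_D = 9.4 − 2.0 = 7.4 V at 7.8 mA.
R = 7.4 V / 7.8 mA = 0.949 kΩ.

R ≈ 0.95 kΩ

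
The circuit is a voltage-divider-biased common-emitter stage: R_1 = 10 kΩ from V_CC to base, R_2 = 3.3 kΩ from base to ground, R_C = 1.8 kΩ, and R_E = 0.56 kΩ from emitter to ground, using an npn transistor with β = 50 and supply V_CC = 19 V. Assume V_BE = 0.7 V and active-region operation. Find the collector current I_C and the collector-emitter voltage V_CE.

Thevenize the base divider: V_Th = V_CC·R_2/(R_1+R_2) = 19×3.3/13.3 = 4.71 V, R_Th = R_1‖R_2 = 2.48 kΩ.
Base-emitter loop: V_Th = I_B·R_Th + V_BE + (β+1)I_B·R_E, so I_B = (4.71 − 0.7) / (2.48 + 51×0.56) = 0.129 mA.
I_C = β·I_B = 50×0.129 = 6.47 mA, and I_E = (β+1)I_B = 6.6 mA.
V_CE = V_CC − I_C·R_C − I_E·R_E = 19 − 6.47×1.8 − 6.6×0.56 = 3.67 V.
V_CE = 3.67 V > 0.2 V confirms active-region operation.

I_C ≈ 6.5 mA, V_CE ≈ 3.7 V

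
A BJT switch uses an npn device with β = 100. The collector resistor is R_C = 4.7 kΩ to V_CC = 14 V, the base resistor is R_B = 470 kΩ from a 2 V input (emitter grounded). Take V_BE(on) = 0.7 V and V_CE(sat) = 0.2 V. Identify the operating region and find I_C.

active; I_C ≈ 0.28 mA

Assume active. Base-emitter loop: I_B = (V_BB − V_BE)/R_B = (2 − 0.7)/470 = 0.00277 mA.
I_C = β·I_B = 100×0.00277 = 0.277 mA.
V_CE = V_CC − I_C·R_C = 14 − 0.277×4.7 = 12.7 V > V_CE(sat), so the active-region assumption holds.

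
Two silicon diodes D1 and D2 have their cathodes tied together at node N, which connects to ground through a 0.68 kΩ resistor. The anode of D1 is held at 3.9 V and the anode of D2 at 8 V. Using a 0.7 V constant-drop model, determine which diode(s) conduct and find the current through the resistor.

Only D2 conducts; I_R ≈ 11 mA

Assume both conduct. Then node N would need to be at both 3.9−0.7 = 3.2 V and 8−0.7 = 7.3 V, which is impossible.
Assume only D2 conducts: V_N = 8 − 0.7 = 7.3 V, so I_R = 7.3/0.68 = 10.7 mA.
Check D1: its anode-to-cathode voltage is 3.9 − 7.3 = -3.4 V < 0.7 V, so it is off. The assumption is consistent.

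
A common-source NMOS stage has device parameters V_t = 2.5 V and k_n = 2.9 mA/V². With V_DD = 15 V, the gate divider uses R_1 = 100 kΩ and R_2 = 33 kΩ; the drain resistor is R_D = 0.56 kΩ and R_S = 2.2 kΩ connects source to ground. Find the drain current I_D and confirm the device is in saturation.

I_D ≈ 0.34 mA

V_G = V_DD·R_2/(R_1+R_2) = 15×33/133 = 3.72 V.
Assume saturation: I_D = (k_n/2)(V_GS − V_t)² with V_GS = V_G − I_D·R_S = 3.72 − 2.2·I_D.
Substituting gives 7.02·I_D² − 8.8·I_D + 2.16 = 0, with roots I_D = 0.336 or 0.917 mA.
The root I_D = 0.917 mA gives V_GS = 1.7 V ≤ V_t, so take I_D = 0.336 mA.
Then V_GS = 2.98 V and V_DS = V_DD − I_D(R_D+R_S) = 15 − 0.336×2.76 = 14.1 V.
Saturation requires V_DS ≥ V_GS − V_t = 0.482 V; 14.1 ≥ 0.482 ✓.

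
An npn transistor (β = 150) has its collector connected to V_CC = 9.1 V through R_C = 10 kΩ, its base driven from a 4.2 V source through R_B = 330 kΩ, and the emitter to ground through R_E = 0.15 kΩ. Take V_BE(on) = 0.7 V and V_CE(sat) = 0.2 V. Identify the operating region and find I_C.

Assume active: I_B = (4.2 − 0.7)/(330 + 151×0.15) = 0.00992 mA, I_C = β·I_B = 1.49 mA.
Then V_CE = 9.1 − 1.49×10 − 1.5×0.15 = -6.01 V < 0.2 V — the active assumption fails.
Re-solve with V_CE = 0.2 V. KCL at the emitter: V_E/R_E = (V_BB−0.7−V_E)/R_B + (V_CC−0.2−V_E)/R_C, giving V_E = 0.133 V.
I_C = (V_CC − 0.2 − V_E)/R_C = (8.9 − 0.133)/10 = 0.877 mA.
Check: I_B = (3.5 − 0.133)/330 = 0.0102 mA, and β·I_B = 1.53 mA > I_C, confirming saturation.

saturation; I_C ≈ 0.88 mA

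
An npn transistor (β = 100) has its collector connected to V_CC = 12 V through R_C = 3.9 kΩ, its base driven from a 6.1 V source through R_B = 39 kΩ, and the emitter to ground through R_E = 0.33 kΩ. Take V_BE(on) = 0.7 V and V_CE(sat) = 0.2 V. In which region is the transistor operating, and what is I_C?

saturation; I_C ≈ 2.8 mA

Assume active: I_B = (6.1 − 0.7)/(39 + 101×0.33) = 0.0747 mA, I_C = β·I_B = 7.47 mA.
Then V_CE = 12 − 7.47×3.9 − 7.54×0.33 = -19.6 V < 0.2 V — the active assumption fails.
Re-solve with V_CE = 0.2 V. KCL at the emitter: V_E/R_E = (V_BB−0.7−V_E)/R_B + (V_CC−0.2−V_E)/R_C, giving V_E = 0.955 V.
I_C = (V_CC − 0.2 − V_E)/R_C = (11.8 − 0.955)/3.9 = 2.78 mA.
Check: I_B = (5.4 − 0.955)/39 = 0.114 mA, and β·I_B = 11.4 mA > I_C, confirming saturation.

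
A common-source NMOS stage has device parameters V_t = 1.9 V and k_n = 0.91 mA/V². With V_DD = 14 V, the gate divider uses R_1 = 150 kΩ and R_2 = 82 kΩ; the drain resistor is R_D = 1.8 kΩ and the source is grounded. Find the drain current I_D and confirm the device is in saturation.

I_D ≈ 4.2 mA

V_G = V_DD·R_2/(R_1+R_2) = 14×82/232 = 4.95 V. With the source grounded, V_GS = V_G = 4.95 V.
Assume saturation: I_D = (k_n/2)(V_GS − V_t)² = (0.91/2)×(4.95 − 1.9)² = 0.455×3.05² = 4.23 mA.
V_DS = V_DD − I_D·R_D = 14 − 4.23×1.8 = 6.39 V.
Saturation requires V_DS ≥ V_GS − V_t = 3.05 V; 6.39 ≥ 3.05 ✓.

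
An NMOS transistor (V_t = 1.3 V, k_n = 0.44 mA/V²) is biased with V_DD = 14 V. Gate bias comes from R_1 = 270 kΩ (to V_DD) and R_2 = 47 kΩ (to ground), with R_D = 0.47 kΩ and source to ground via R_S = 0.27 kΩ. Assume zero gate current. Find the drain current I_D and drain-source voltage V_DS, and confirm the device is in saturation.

V_G = V_DD·R_2/(R_1+R_2) = 14×47/317 = 2.08 V.
Assume saturation: I_D = (k_n/2)(V_GS − V_t)² with V_GS = V_G − I_D·R_S = 2.08 − 0.27·I_D.
Substituting gives 0.016·I_D² − 1.09·I_D + 0.132 = 0, with roots I_D = 0.121 or 68 mA.
The root I_D = 68 mA gives V_GS = -16.3 V ≤ V_t, so take I_D = 0.121 mA.
Then V_GS = 2.04 V and V_DS = V_DD − I_D(R_D+R_S) = 14 − 0.121×0.74 = 13.9 V.
Saturation requires V_DS ≥ V_GS − V_t = 0.743 V; 13.9 ≥ 0.743 ✓.

I_D ≈ 0.12 mA, V_DS ≈ 14 V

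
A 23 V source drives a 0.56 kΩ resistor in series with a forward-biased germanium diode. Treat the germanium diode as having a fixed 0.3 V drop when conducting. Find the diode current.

I ≈ 41 mA

KVL around the loop: 23 = V_D + I·R = 0.3 + I × 0.56 kΩ.
So I = (23 − 0.3) / 0.56 kΩ = 22.7 / 0.56 = 40.5 mA.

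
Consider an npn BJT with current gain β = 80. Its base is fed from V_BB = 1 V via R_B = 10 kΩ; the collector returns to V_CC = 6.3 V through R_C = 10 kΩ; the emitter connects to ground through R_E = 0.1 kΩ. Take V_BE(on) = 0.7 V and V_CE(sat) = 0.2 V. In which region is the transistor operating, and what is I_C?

saturation; I_C ≈ 0.6 mA

Assume active: I_B = (1 − 0.7)/(10 + 81×0.1) = 0.0166 mA, I_C = β·I_B = 1.33 mA.
Then V_CE = 6.3 − 1.33×10 − 1.34×0.1 = -7.09 V < 0.2 V — the active assumption fails.
Re-solve with V_CE = 0.2 V. KCL at the emitter: V_E/R_E = (V_BB−0.7−V_E)/R_B + (V_CC−0.2−V_E)/R_C, giving V_E = 0.0627 V.
I_C = (V_CC − 0.2 − V_E)/R_C = (6.1 − 0.0627)/10 = 0.604 mA.
Check: I_B = (0.3 − 0.0627)/10 = 0.0237 mA, and β·I_B = 1.9 mA > I_C, confirming saturation.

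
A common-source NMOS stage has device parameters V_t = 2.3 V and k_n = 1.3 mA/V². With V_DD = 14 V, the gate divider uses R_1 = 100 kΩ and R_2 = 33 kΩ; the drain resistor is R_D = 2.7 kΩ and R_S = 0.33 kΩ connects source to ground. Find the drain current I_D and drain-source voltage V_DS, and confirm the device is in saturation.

V_G = V_DD·R_2/(R_1+R_2) = 14×33/133 = 3.47 V.
Assume saturation: I_D = (k_n/2)(V_GS − V_t)² with V_GS = V_G − I_D·R_S = 3.47 − 0.33·I_D.
Substituting gives 0.0708·I_D² − 1.5·I_D + 0.895 = 0, with roots I_D = 0.613 or 20.6 mA.
The root I_D = 20.6 mA gives V_GS = -3.33 V ≤ V_t, so take I_D = 0.613 mA.
Then V_GS = 3.27 V and V_DS = V_DD − I_D(R_D+R_S) = 14 − 0.613×3.03 = 12.1 V.
Saturation requires V_DS ≥ V_GS − V_t = 0.971 V; 12.1 ≥ 0.971 ✓.

I_D ≈ 0.61 mA, V_DS ≈ 12 V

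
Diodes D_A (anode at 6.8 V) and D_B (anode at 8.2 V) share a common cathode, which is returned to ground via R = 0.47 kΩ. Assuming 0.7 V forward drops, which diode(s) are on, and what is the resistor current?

Assume both conduct. Then node N would need to be at both 6.8−0.7 = 6.1 V and 8.2−0.7 = 7.5 V, which is impossible.
Assume only D_B conducts: V_N = 8.2 − 0.7 = 7.5 V, so I_R = 7.5/0.47 = 16 mA.
Check D_A: its anode-to-cathode voltage is 6.8 − 7.5 = -0.7 V < 0.7 V, so it is off. The assumption is consistent.

Only D_B conducts; I_R ≈ 16 mA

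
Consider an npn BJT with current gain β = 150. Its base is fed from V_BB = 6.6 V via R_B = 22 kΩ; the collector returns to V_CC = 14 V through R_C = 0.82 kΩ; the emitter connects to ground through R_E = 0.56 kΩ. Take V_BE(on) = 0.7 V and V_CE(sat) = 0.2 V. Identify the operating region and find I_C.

active; I_C ≈ 8.3 mA

Assume active. Base-emitter loop: I_B = (V_BB − V_BE)/(R_B + (β+1)R_E) = (6.6 − 0.7)/(22 + 151×0.56) = 0.0554 mA.
I_C = β·I_B = 150×0.0554 = 8.31 mA.
V_CE = V_CC − I_C·R_C − I_E·R_E = 14 − 8.31×0.82 − 8.36×0.56 = 2.51 V > V_CE(sat), so the active-region assumption holds.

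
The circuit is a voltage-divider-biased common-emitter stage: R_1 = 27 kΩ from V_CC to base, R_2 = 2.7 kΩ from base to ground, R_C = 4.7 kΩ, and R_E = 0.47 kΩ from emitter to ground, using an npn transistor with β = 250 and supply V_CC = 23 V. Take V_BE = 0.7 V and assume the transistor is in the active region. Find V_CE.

V_CE ≈ 8.1 V

Thevenize the base divider: V_Th = V_CC·R_2/(R_1+R_2) = 23×2.7/29.7 = 2.09 V, R_Th = R_1‖R_2 = 2.45 kΩ.
Base-emitter loop: V_Th = I_B·R_Th + V_BE + (β+1)I_B·R_E, so I_B = (2.09 − 0.7) / (2.45 + 251×0.47) = 0.0116 mA.
I_C = β·I_B = 250×0.0116 = 2.89 mA, and I_E = (β+1)I_B = 2.9 mA.
V_CE = V_CC − I_C·R_C − I_E·R_E = 23 − 2.89×4.7 − 2.9×0.47 = 8.07 V.
V_CE = 8.07 V > 0.2 V confirms active-region operation.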